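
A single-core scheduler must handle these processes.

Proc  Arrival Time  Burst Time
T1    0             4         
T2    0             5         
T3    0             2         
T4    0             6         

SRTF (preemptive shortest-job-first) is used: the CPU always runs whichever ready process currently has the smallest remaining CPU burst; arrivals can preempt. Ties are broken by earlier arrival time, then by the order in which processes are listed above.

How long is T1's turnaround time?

6

Schedule: | T3 0-2 | T1 2-6 | T2 6-11 | T4 11-17 |
Completion: T1=6  T2=11  T3=2  T4=17
Turnaround (C−A): T1=6  T2=11  T3=2  T4=17
Turnaround(T1) = completion − arrival = 6 − 0 = 6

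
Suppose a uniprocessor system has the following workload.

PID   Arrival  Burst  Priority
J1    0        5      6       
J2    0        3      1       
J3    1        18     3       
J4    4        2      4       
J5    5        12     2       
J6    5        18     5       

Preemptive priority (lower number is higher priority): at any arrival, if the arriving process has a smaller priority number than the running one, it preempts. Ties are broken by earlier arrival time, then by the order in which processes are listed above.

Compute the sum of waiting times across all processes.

126

Timeline: | J2 0-3 | J3 3-5 | J5 5-17 | J3 17-33 | J4 33-35 | J6 35-53 | J1 53-58 |
Completion: J1=58  J2=3  J3=33  J4=35  J5=17  J6=53
Waiting = turnaround − burst: J1=53, J2=0, J3=14, J4=29, J5=0, J6=30
Total waiting = 53 + 0 + 14 + 29 + 0 + 30 = 126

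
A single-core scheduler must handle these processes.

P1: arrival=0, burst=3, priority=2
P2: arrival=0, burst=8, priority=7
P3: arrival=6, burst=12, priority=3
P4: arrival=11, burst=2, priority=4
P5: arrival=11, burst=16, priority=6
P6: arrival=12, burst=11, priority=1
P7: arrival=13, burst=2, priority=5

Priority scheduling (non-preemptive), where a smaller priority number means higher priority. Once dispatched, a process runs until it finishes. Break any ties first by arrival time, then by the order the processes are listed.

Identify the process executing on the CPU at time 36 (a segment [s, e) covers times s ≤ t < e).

P7

Timeline: | P1 0-3 | P2 3-11 | P3 11-23 | P6 23-34 | P4 34-36 | P7 36-38 | P5 38-54 |
Completion: P1=3  P2=11  P3=23  P4=36  P5=54  P6=34  P7=38
Turnaround (C−A): P1=3  P2=11  P3=17  P4=25  P5=43  P6=22  P7=25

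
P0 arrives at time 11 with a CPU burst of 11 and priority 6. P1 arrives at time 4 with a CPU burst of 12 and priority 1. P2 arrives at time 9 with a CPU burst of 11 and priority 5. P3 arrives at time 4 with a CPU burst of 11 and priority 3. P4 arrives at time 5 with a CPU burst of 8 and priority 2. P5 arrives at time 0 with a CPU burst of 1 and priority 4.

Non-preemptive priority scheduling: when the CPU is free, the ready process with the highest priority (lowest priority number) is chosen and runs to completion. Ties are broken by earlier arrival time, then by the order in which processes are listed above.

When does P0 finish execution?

57

Schedule: | P5 0-1 | idle 1-4 | P1 4-16 | P4 16-24 | P3 24-35 | P2 35-46 | P0 46-57 |
Completion: P0=57  P1=16  P2=46  P3=35  P4=24  P5=1
Turnaround (C−A): P0=46  P1=12  P2=37  P3=31  P4=19  P5=1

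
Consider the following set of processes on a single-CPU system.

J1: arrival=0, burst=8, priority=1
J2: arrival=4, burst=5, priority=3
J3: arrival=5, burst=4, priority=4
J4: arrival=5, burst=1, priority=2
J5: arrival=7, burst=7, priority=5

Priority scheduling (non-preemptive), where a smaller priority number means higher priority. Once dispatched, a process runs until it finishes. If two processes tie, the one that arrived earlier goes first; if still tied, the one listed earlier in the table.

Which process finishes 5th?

Gantt: | J1 0-8 | J4 8-9 | J2 9-14 | J3 14-18 | J5 18-25 |
Completion: J1=8  J2=14  J3=18  J4=9  J5=25
Turnaround (C−A): J1=8  J2=10  J3=13  J4=4  J5=18
Finish order: J1 → J4 → J2 → J3 → J5

J5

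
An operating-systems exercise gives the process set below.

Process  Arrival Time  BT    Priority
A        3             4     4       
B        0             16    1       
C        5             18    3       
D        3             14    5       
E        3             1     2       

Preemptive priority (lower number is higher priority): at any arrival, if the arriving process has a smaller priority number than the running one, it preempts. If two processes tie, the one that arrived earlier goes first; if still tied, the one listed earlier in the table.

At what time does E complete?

Timeline: | B 0-16 | E 16-17 | C 17-35 | A 35-39 | D 39-53 |
Completion: A=39  B=16  C=35  D=53  E=17
Turnaround (C−A): A=36  B=16  C=30  D=50  E=14

17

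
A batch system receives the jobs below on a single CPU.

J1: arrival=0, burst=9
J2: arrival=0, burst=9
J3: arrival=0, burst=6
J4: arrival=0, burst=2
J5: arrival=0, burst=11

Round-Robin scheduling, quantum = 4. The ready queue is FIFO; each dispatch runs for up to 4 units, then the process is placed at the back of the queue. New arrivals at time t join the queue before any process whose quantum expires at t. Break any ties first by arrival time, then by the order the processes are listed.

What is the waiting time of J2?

Schedule: | J1 0-4 | J2 4-8 | J3 8-12 | J4 12-14 | J5 14-18 | J1 18-22 | J2 22-26 | J3 26-28 | J5 28-32 | J1 32-33 | J2 33-34 | J5 34-37 |
Completion: J1=33  J2=34  J3=28  J4=14  J5=37
Waiting(J2) = turnaround − burst = 34 − 9 = 25

25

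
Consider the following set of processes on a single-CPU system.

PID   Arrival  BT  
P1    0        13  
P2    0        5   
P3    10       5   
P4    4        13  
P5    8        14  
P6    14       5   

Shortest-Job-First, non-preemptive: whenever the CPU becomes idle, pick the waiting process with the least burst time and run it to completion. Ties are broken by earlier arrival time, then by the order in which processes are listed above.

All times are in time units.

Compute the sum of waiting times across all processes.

79

Schedule: | P2 0-5 | P1 5-18 | P3 18-23 | P6 23-28 | P4 28-41 | P5 41-55 |
Completion: P1=18  P2=5  P3=23  P4=41  P5=55  P6=28
Turnaround (C−A): P1=18  P2=5  P3=13  P4=37  P5=47  P6=14
Waiting = turnaround − burst: P1=5, P2=0, P3=8, P4=24, P5=33, P6=9
Total waiting = 5 + 0 + 8 + 24 + 33 + 9 = 79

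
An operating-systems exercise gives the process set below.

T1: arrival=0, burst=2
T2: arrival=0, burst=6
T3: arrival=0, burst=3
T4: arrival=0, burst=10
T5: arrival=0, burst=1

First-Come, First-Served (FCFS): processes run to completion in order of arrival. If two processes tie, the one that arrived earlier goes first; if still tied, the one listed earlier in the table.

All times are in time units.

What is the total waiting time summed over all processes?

Timeline: | T1 0-2 | T2 2-8 | T3 8-11 | T4 11-21 | T5 21-22 |
Completion: T1=2  T2=8  T3=11  T4=21  T5=22
Turnaround (C−A): T1=2  T2=8  T3=11  T4=21  T5=22
Waiting = turnaround − burst: T1=0, T2=2, T3=8, T4=11, T5=21
Total waiting = 0 + 2 + 8 + 11 + 21 = 42

42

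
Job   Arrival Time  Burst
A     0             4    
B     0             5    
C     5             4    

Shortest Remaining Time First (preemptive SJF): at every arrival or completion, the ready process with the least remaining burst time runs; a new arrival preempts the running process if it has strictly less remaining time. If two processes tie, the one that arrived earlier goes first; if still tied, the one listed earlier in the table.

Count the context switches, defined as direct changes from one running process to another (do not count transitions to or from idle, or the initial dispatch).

Timeline: | A 0-4 | B 4-9 | C 9-13 |
Completion: A=4  B=9  C=13
Turnaround (C−A): A=4  B=9  C=8

2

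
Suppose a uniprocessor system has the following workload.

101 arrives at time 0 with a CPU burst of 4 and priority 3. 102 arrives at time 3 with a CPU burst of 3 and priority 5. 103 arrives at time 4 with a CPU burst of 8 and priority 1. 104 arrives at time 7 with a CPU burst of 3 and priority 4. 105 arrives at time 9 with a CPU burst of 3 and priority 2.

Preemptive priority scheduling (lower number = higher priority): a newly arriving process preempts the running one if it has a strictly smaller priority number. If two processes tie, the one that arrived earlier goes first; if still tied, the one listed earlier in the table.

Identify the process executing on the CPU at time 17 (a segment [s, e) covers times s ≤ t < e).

104

Gantt: | 101 0-4 | 103 4-12 | 105 12-15 | 104 15-18 | 102 18-21 |
Completion: 101=4  102=21  103=12  104=18  105=15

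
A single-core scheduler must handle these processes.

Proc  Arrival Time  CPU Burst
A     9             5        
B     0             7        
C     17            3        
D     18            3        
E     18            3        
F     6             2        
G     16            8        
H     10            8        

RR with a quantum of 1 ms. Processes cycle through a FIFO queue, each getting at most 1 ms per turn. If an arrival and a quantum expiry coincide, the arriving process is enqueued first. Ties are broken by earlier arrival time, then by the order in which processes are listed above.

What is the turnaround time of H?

Schedule: | B 0-6 | F 6-7 | B 7-8 | F 8-9 | A 9-10 | H 10-11 | A 11-12 | H 12-13 | A 13-14 | H 14-15 | A 15-16 | H 16-17 | G 17-18 | A 18-19 | C 19-20 | H 20-21 | D 21-22 | E 22-23 | G 23-24 | C 24-25 | H 25-26 | D 26-27 | E 27-28 | G 28-29 | C 29-30 | H 30-31 | D 31-32 | E 32-33 | G 33-34 | H 34-35 | G 35-39 |
Completion: A=19  B=8  C=30  D=32  E=33  F=9  G=39  H=35
Turnaround (C−A): A=10  B=8  C=13  D=14  E=15  F=3  G=23  H=25
Turnaround(H) = completion − arrival = 35 − 10 = 25

25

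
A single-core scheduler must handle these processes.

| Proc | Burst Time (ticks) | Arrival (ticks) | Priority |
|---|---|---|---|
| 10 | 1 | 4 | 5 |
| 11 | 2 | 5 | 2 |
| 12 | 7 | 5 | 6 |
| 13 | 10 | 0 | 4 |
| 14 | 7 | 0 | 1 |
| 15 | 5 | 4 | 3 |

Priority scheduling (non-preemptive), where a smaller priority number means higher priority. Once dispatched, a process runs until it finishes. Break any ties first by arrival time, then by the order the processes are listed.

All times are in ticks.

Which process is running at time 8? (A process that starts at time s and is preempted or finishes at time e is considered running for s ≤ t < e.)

11

Gantt: | 14 0-7 | 11 7-9 | 15 9-14 | 13 14-24 | 10 24-25 | 12 25-32 |
Completion: 10=25  11=9  12=32  13=24  14=7  15=14
Turnaround (C−A): 10=21  11=4  12=27  13=24  14=7  15=10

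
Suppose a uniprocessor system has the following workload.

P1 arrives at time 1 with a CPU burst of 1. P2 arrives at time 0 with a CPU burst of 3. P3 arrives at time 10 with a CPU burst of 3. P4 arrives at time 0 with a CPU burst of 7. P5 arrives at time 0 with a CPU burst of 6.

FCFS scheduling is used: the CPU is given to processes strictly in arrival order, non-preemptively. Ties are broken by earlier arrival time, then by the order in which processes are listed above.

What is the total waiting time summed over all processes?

35

Timeline: | P2 0-3 | P4 3-10 | P5 10-16 | P1 16-17 | P3 17-20 |
Completion: P1=17  P2=3  P3=20  P4=10  P5=16
Turnaround (C−A): P1=16  P2=3  P3=10  P4=10  P5=16
Waiting = turnaround − burst: P1=15, P2=0, P3=7, P4=3, P5=10
Total waiting = 15 + 0 + 7 + 3 + 10 = 35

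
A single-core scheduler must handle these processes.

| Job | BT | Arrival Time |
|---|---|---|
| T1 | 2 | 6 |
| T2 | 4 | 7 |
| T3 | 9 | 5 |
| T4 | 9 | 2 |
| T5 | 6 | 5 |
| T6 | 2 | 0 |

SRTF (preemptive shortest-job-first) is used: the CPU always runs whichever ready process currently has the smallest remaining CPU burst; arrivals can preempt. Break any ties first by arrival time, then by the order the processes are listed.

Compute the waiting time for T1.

0

Gantt: | T6 0-2 | T4 2-6 | T1 6-8 | T2 8-12 | T4 12-17 | T5 17-23 | T3 23-32 |
Completion: T1=8  T2=12  T3=32  T4=17  T5=23  T6=2
Turnaround (C−A): T1=2  T2=5  T3=27  T4=15  T5=18  T6=2
Waiting(T1) = turnaround − burst = 2 − 2 = 0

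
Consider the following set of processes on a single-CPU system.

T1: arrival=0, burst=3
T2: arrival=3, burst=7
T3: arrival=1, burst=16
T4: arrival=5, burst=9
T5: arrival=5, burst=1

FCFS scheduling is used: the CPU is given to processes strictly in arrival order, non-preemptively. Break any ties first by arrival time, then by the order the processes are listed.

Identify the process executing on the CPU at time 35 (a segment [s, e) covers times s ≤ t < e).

T5

Gantt: | T1 0-3 | T3 3-19 | T2 19-26 | T4 26-35 | T5 35-36 |
Completion: T1=3  T2=26  T3=19  T4=35  T5=36
Turnaround (C−A): T1=3  T2=23  T3=18  T4=30  T5=31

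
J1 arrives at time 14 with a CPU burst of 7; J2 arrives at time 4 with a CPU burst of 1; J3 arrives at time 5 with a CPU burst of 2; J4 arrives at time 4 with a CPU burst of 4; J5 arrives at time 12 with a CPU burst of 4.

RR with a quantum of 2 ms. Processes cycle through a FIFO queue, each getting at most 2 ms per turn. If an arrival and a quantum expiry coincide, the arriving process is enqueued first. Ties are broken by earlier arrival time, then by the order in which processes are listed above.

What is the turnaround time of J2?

1

Timeline: | idle 0-4 | J2 4-5 | J4 5-7 | J3 7-9 | J4 9-11 | idle 11-12 | J5 12-14 | J1 14-16 | J5 16-18 | J1 18-23 |
Completion: J1=23  J2=5  J3=9  J4=11  J5=18
Turnaround (C−A): J1=9  J2=1  J3=4  J4=7  J5=6
Turnaround(J2) = completion − arrival = 5 − 4 = 1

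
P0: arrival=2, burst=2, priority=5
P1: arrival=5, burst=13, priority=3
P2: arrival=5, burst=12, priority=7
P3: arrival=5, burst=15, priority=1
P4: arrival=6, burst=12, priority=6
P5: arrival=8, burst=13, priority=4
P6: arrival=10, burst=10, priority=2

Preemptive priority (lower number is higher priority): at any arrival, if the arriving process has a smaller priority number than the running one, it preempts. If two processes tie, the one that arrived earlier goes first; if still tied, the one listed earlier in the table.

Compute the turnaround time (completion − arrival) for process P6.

20

Gantt: | idle 0-2 | P0 2-4 | idle 4-5 | P3 5-20 | P6 20-30 | P1 30-43 | P5 43-56 | P4 56-68 | P2 68-80 |
Completion: P0=4  P1=43  P2=80  P3=20  P4=68  P5=56  P6=30
Turnaround (C−A): P0=2  P1=38  P2=75  P3=15  P4=62  P5=48  P6=20
Turnaround(P6) = completion − arrival = 30 − 10 = 20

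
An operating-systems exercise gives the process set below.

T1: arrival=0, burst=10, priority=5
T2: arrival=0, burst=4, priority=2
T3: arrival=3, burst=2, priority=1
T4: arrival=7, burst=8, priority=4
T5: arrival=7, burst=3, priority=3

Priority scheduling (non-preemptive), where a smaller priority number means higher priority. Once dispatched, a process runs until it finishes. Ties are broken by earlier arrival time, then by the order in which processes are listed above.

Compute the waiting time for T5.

Schedule: | T2 0-4 | T3 4-6 | T1 6-16 | T5 16-19 | T4 19-27 |
Completion: T1=16  T2=4  T3=6  T4=27  T5=19
Waiting(T5) = turnaround − burst = 12 − 3 = 9

9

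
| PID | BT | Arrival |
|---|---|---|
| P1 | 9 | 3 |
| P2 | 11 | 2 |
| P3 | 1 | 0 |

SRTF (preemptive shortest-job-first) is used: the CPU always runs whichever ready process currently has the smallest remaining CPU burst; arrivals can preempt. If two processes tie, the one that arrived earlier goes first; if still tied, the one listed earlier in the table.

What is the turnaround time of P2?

20

Timeline: | P3 0-1 | idle 1-2 | P2 2-3 | P1 3-12 | P2 12-22 |
Completion: P1=12  P2=22  P3=1
Turnaround(P2) = completion − arrival = 22 − 2 = 20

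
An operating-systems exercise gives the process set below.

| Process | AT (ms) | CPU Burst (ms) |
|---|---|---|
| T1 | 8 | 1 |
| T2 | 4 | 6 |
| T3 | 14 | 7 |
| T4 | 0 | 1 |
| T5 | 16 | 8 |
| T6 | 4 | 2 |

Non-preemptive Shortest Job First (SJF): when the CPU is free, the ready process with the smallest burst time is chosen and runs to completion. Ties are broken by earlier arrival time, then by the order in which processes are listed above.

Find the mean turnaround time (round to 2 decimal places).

Gantt: | T4 0-1 | idle 1-4 | T6 4-6 | T2 6-12 | T1 12-13 | idle 13-14 | T3 14-21 | T5 21-29 |
Completion: T1=13  T2=12  T3=21  T4=1  T5=29  T6=6
Turnaround (C−A): T1=5  T2=8  T3=7  T4=1  T5=13  T6=2
Turnaround times: T1=5, T2=8, T3=7, T4=1, T5=13, T6=2
Average turnaround = (5+8+7+1+13+2) / 6 = 36/6 = 6.00

6.00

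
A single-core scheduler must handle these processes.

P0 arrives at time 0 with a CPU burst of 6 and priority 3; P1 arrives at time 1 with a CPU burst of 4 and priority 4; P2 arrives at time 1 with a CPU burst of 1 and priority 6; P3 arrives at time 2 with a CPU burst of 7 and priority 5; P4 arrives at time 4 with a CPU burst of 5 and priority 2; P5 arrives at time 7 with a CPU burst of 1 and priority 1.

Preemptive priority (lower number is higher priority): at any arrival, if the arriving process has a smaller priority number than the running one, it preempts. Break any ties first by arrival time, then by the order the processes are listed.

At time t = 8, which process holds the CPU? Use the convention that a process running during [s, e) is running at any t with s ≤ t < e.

P4

Schedule: | P0 0-4 | P4 4-7 | P5 7-8 | P4 8-10 | P0 10-12 | P1 12-16 | P3 16-23 | P2 23-24 |
Completion: P0=12  P1=16  P2=24  P3=23  P4=10  P5=8
Turnaround (C−A): P0=12  P1=15  P2=23  P3=21  P4=6  P5=1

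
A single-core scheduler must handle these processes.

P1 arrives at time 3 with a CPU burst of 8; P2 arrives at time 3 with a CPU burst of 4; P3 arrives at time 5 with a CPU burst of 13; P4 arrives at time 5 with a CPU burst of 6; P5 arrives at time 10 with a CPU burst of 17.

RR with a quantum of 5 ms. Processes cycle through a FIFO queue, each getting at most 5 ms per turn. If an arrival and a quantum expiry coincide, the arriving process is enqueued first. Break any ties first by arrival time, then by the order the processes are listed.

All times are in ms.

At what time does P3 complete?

Gantt: | idle 0-3 | P1 3-8 | P2 8-12 | P3 12-17 | P4 17-22 | P1 22-25 | P5 25-30 | P3 30-35 | P4 35-36 | P5 36-41 | P3 41-44 | P5 44-51 |
Completion: P1=25  P2=12  P3=44  P4=36  P5=51
Turnaround (C−A): P1=22  P2=9  P3=39  P4=31  P5=41

44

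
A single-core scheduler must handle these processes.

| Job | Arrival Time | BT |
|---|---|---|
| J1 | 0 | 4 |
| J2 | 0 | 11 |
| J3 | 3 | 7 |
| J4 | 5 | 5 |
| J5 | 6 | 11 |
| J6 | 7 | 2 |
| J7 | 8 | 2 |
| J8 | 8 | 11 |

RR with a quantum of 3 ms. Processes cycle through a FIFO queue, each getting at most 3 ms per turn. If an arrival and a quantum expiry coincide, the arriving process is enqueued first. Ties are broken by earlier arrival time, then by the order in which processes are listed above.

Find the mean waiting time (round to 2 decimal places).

23.25

Timeline: | J1 0-3 | J2 3-6 | J3 6-9 | J1 9-10 | J4 10-13 | J5 13-16 | J2 16-19 | J6 19-21 | J7 21-23 | J8 23-26 | J3 26-29 | J4 29-31 | J5 31-34 | J2 34-37 | J8 37-40 | J3 40-41 | J5 41-44 | J2 44-46 | J8 46-49 | J5 49-51 | J8 51-53 |
Completion: J1=10  J2=46  J3=41  J4=31  J5=51  J6=21  J7=23  J8=53
Turnaround (C−A): J1=10  J2=46  J3=38  J4=26  J5=45  J6=14  J7=15  J8=45
Waiting times: J1=6, J2=35, J3=31, J4=21, J5=34, J6=12, J7=13, J8=34
Average waiting = (6+35+31+21+34+12+13+34) / 8 = 186/8 = 23.25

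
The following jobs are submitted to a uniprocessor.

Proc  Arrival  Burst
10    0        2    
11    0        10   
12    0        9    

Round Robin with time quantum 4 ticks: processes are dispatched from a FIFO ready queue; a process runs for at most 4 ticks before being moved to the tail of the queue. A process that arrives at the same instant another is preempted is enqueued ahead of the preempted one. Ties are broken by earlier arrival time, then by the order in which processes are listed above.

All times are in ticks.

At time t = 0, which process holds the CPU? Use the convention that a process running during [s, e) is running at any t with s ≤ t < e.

Gantt: | 10 0-2 | 11 2-6 | 12 6-10 | 11 10-14 | 12 14-18 | 11 18-20 | 12 20-21 |
Completion: 10=2  11=20  12=21

10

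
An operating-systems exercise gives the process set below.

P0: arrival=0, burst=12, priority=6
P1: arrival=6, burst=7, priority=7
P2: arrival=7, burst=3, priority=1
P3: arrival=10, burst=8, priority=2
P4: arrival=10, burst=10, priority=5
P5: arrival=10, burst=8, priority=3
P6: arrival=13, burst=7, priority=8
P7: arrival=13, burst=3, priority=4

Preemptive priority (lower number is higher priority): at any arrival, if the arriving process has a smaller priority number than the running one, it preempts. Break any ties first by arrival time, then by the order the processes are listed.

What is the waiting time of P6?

38

Gantt: | P0 0-7 | P2 7-10 | P3 10-18 | P5 18-26 | P7 26-29 | P4 29-39 | P0 39-44 | P1 44-51 | P6 51-58 |
Completion: P0=44  P1=51  P2=10  P3=18  P4=39  P5=26  P6=58  P7=29
Turnaround (C−A): P0=44  P1=45  P2=3  P3=8  P4=29  P5=16  P6=45  P7=16
Waiting(P6) = turnaround − burst = 45 − 7 = 38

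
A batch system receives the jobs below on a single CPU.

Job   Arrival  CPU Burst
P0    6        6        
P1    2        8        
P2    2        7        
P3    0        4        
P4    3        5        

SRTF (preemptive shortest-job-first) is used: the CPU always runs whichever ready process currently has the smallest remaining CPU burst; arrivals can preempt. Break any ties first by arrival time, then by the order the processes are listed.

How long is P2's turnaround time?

Timeline: | P3 0-4 | P4 4-9 | P0 9-15 | P2 15-22 | P1 22-30 |
Completion: P0=15  P1=30  P2=22  P3=4  P4=9
Turnaround (C−A): P0=9  P1=28  P2=20  P3=4  P4=6
Turnaround(P2) = completion − arrival = 22 − 2 = 20

20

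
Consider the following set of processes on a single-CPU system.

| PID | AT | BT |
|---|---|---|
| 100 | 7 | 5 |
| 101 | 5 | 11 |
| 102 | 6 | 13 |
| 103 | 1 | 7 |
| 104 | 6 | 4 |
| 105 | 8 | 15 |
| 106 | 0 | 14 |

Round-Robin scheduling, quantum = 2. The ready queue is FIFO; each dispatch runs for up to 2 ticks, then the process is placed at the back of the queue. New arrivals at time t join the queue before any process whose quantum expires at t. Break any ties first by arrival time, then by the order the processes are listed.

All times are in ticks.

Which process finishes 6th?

Timeline: | 106 0-2 | 103 2-4 | 106 4-6 | 103 6-8 | 101 8-10 | 102 10-12 | 104 12-14 | 106 14-16 | 100 16-18 | 105 18-20 | 103 20-22 | 101 22-24 | 102 24-26 | 104 26-28 | 106 28-30 | 100 30-32 | 105 32-34 | 103 34-35 | 101 35-37 | 102 37-39 | 106 39-41 | 100 41-42 | 105 42-44 | 101 44-46 | 102 46-48 | 106 48-50 | 105 50-52 | 101 52-54 | 102 54-56 | 106 56-58 | 105 58-60 | 101 60-61 | 102 61-63 | 105 63-65 | 102 65-66 | 105 66-69 |
Completion: 100=42  101=61  102=66  103=35  104=28  105=69  106=58
Finish order: 104 → 103 → 100 → 106 → 101 → 102 → 105

102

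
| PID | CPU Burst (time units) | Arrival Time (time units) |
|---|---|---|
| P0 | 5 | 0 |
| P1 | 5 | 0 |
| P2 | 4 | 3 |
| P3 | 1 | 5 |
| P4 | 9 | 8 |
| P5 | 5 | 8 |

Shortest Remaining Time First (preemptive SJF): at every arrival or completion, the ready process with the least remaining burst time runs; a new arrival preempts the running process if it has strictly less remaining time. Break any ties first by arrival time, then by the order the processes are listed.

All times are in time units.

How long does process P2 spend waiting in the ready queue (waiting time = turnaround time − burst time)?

Gantt: | P0 0-5 | P3 5-6 | P2 6-10 | P1 10-15 | P5 15-20 | P4 20-29 |
Completion: P0=5  P1=15  P2=10  P3=6  P4=29  P5=20
Waiting(P2) = turnaround − burst = 7 − 4 = 3

3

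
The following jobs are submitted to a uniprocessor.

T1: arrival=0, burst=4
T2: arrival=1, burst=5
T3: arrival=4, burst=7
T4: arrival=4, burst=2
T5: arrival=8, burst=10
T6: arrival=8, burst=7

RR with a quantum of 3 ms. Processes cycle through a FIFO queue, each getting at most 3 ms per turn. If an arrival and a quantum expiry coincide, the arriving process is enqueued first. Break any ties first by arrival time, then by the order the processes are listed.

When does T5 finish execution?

35

Gantt: | T1 0-3 | T2 3-6 | T1 6-7 | T3 7-10 | T4 10-12 | T2 12-14 | T5 14-17 | T6 17-20 | T3 20-23 | T5 23-26 | T6 26-29 | T3 29-30 | T5 30-33 | T6 33-34 | T5 34-35 |
Completion: T1=7  T2=14  T3=30  T4=12  T5=35  T6=34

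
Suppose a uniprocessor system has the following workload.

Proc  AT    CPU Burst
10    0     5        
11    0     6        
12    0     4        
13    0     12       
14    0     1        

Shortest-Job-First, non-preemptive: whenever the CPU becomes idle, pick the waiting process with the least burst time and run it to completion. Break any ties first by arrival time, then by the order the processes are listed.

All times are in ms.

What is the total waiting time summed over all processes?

Timeline: | 14 0-1 | 12 1-5 | 10 5-10 | 11 10-16 | 13 16-28 |
Completion: 10=10  11=16  12=5  13=28  14=1
Turnaround (C−A): 10=10  11=16  12=5  13=28  14=1
Waiting = turnaround − burst: 10=5, 11=10, 12=1, 13=16, 14=0
Total waiting = 5 + 10 + 1 + 16 + 0 = 32

32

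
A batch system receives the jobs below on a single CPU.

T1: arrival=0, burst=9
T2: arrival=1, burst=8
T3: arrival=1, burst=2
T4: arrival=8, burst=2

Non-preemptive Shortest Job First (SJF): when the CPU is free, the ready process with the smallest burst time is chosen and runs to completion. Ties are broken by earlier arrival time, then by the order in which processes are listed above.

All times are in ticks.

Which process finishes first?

T1

Gantt: | T1 0-9 | T3 9-11 | T4 11-13 | T2 13-21 |
Completion: T1=9  T2=21  T3=11  T4=13
Finish order: T1 → T3 → T4 → T2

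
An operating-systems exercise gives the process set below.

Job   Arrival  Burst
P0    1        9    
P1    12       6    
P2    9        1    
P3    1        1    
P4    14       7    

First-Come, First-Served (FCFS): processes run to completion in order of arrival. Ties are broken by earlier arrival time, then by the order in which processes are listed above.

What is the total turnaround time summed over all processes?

Timeline: | idle 0-1 | P0 1-10 | P3 10-11 | P2 11-12 | P1 12-18 | P4 18-25 |
Completion: P0=10  P1=18  P2=12  P3=11  P4=25
Turnaround (C−A): P0=9  P1=6  P2=3  P3=10  P4=11
Turnaround = completion − arrival: P0=9, P1=6, P2=3, P3=10, P4=11
Total turnaround = 9 + 6 + 3 + 10 + 11 = 39

39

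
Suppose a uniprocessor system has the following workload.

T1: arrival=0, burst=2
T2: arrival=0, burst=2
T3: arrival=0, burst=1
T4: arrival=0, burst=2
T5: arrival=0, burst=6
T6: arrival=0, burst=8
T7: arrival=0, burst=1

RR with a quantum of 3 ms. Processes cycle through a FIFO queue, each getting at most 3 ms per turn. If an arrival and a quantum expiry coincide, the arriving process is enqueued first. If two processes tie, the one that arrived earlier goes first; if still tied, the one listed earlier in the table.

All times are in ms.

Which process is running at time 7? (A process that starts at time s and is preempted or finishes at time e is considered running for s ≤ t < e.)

Schedule: | T1 0-2 | T2 2-4 | T3 4-5 | T4 5-7 | T5 7-10 | T6 10-13 | T7 13-14 | T5 14-17 | T6 17-22 |
Completion: T1=2  T2=4  T3=5  T4=7  T5=17  T6=22  T7=14

T5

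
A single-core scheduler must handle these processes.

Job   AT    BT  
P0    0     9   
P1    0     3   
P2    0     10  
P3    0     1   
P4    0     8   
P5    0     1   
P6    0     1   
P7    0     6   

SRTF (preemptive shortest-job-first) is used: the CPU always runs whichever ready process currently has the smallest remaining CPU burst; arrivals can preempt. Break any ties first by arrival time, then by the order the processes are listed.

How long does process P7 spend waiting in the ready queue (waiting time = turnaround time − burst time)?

6

Timeline: | P3 0-1 | P5 1-2 | P6 2-3 | P1 3-6 | P7 6-12 | P4 12-20 | P0 20-29 | P2 29-39 |
Completion: P0=29  P1=6  P2=39  P3=1  P4=20  P5=2  P6=3  P7=12
Turnaround (C−A): P0=29  P1=6  P2=39  P3=1  P4=20  P5=2  P6=3  P7=12
Waiting(P7) = turnaround − burst = 12 − 6 = 6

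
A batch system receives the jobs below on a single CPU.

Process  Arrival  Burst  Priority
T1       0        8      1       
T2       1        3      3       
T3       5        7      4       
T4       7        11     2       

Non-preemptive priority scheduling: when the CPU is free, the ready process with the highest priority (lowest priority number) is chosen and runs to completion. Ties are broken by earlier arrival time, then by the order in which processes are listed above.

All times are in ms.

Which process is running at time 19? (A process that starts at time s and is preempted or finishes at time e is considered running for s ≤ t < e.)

T2

Schedule: | T1 0-8 | T4 8-19 | T2 19-22 | T3 22-29 |
Completion: T1=8  T2=22  T3=29  T4=19
Turnaround (C−A): T1=8  T2=21  T3=24  T4=12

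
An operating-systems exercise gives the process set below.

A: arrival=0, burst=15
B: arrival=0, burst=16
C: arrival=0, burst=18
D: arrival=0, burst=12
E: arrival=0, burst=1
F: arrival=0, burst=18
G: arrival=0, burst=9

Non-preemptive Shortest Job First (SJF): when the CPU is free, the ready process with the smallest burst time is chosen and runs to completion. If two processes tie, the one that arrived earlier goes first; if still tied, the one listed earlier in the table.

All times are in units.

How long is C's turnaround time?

Schedule: | E 0-1 | G 1-10 | D 10-22 | A 22-37 | B 37-53 | C 53-71 | F 71-89 |
Completion: A=37  B=53  C=71  D=22  E=1  F=89  G=10
Turnaround (C−A): A=37  B=53  C=71  D=22  E=1  F=89  G=10
Turnaround(C) = completion − arrival = 71 − 0 = 71

71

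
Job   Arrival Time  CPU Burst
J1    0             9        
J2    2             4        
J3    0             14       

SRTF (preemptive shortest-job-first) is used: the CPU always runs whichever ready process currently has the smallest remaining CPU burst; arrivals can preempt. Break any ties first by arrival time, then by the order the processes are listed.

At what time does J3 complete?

Gantt: | J1 0-2 | J2 2-6 | J1 6-13 | J3 13-27 |
Completion: J1=13  J2=6  J3=27

27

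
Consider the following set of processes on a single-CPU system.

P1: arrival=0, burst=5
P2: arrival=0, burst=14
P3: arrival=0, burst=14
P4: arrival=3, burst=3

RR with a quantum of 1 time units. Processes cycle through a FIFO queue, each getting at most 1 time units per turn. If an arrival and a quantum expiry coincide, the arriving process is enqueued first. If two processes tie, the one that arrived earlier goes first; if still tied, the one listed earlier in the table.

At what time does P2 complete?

Schedule: | P1 0-1 | P2 1-2 | P3 2-3 | P1 3-4 | P2 4-5 | P4 5-6 | P3 6-7 | P1 7-8 | P2 8-9 | P4 9-10 | P3 10-11 | P1 11-12 | P2 12-13 | P4 13-14 | P3 14-15 | P1 15-16 | P2 16-17 | P3 17-18 | P2 18-19 | P3 19-20 | P2 20-21 | P3 21-22 | P2 22-23 | P3 23-24 | P2 24-25 | P3 25-26 | P2 26-27 | P3 27-28 | P2 28-29 | P3 29-30 | P2 30-31 | P3 31-32 | P2 32-33 | P3 33-34 | P2 34-35 | P3 35-36 |
Completion: P1=16  P2=35  P3=36  P4=14

35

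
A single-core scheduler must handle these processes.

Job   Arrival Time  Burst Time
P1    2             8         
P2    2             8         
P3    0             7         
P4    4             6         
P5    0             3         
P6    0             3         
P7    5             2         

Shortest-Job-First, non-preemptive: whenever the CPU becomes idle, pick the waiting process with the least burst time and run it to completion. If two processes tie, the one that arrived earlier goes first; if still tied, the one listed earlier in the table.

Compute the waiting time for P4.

4

Gantt: | P5 0-3 | P6 3-6 | P7 6-8 | P4 8-14 | P3 14-21 | P1 21-29 | P2 29-37 |
Completion: P1=29  P2=37  P3=21  P4=14  P5=3  P6=6  P7=8
Turnaround (C−A): P1=27  P2=35  P3=21  P4=10  P5=3  P6=6  P7=3
Waiting(P4) = turnaround − burst = 10 − 6 = 4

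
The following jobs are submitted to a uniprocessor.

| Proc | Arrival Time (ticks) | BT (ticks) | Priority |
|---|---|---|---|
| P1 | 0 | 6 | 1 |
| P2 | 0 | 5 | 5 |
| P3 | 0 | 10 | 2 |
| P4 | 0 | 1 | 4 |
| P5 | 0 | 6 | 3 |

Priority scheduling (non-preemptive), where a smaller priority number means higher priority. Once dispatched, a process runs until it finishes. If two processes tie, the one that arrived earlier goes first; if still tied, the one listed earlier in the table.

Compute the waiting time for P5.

Gantt: | P1 0-6 | P3 6-16 | P5 16-22 | P4 22-23 | P2 23-28 |
Completion: P1=6  P2=28  P3=16  P4=23  P5=22
Waiting(P5) = turnaround − burst = 22 − 6 = 16

16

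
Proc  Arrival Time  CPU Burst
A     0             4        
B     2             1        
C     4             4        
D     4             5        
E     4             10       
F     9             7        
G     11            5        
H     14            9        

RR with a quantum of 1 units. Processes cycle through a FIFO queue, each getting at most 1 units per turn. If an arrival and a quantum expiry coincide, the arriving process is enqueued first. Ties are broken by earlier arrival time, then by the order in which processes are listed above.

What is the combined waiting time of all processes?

Gantt: | A 0-2 | B 2-3 | A 3-4 | C 4-5 | D 5-6 | E 6-7 | A 7-8 | C 8-9 | D 9-10 | E 10-11 | F 11-12 | C 12-13 | D 13-14 | G 14-15 | E 15-16 | F 16-17 | C 17-18 | H 18-19 | D 19-20 | G 20-21 | E 21-22 | F 22-23 | H 23-24 | D 24-25 | G 25-26 | E 26-27 | F 27-28 | H 28-29 | G 29-30 | E 30-31 | F 31-32 | H 32-33 | G 33-34 | E 34-35 | F 35-36 | H 36-37 | E 37-38 | F 38-39 | H 39-40 | E 40-41 | H 41-42 | E 42-43 | H 43-45 |
Completion: A=8  B=3  C=18  D=25  E=43  F=39  G=34  H=45
Waiting = turnaround − burst: A=4, B=0, C=10, D=16, E=29, F=23, G=18, H=22
Total waiting = 4 + 0 + 10 + 16 + 29 + 23 + 18 + 22 = 122

122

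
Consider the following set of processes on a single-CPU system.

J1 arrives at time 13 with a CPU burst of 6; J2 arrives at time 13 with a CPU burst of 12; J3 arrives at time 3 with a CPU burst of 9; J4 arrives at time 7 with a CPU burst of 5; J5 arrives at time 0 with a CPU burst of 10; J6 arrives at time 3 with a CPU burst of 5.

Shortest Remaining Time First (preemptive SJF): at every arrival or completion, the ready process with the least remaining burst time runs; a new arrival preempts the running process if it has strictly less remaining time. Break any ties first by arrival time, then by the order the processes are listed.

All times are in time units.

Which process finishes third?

J1

Schedule: | J5 0-3 | J6 3-8 | J4 8-13 | J1 13-19 | J5 19-26 | J3 26-35 | J2 35-47 |
Completion: J1=19  J2=47  J3=35  J4=13  J5=26  J6=8
Turnaround (C−A): J1=6  J2=34  J3=32  J4=6  J5=26  J6=5
Finish order: J6 → J4 → J1 → J5 → J3 → J2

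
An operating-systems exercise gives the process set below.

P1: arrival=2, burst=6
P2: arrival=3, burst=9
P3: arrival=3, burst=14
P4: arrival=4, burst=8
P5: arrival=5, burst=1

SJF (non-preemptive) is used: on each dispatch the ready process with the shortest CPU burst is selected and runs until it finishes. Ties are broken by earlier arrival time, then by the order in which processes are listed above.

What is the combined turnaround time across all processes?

83

Schedule: | idle 0-2 | P1 2-8 | P5 8-9 | P4 9-17 | P2 17-26 | P3 26-40 |
Completion: P1=8  P2=26  P3=40  P4=17  P5=9
Turnaround (C−A): P1=6  P2=23  P3=37  P4=13  P5=4
Turnaround = completion − arrival: P1=6, P2=23, P3=37, P4=13, P5=4
Total turnaround = 6 + 23 + 37 + 13 + 4 = 83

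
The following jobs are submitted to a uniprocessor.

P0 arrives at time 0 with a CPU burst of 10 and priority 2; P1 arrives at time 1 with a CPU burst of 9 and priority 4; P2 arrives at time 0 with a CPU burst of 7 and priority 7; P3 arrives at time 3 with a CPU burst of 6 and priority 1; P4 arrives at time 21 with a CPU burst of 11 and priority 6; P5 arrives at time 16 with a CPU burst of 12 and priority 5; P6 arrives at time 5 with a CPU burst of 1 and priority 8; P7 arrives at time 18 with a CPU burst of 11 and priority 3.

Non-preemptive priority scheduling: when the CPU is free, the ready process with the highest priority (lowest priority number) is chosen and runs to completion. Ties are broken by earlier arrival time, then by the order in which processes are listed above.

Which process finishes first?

P0

Timeline: | P0 0-10 | P3 10-16 | P1 16-25 | P7 25-36 | P5 36-48 | P4 48-59 | P2 59-66 | P6 66-67 |
Completion: P0=10  P1=25  P2=66  P3=16  P4=59  P5=48  P6=67  P7=36
Finish order: P0 → P3 → P1 → P7 → P5 → P4 → P2 → P6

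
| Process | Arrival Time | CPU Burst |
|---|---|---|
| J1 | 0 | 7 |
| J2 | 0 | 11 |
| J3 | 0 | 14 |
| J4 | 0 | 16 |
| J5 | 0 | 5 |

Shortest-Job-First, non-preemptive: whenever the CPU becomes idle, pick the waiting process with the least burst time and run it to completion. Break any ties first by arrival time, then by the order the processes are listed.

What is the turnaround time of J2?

Gantt: | J5 0-5 | J1 5-12 | J2 12-23 | J3 23-37 | J4 37-53 |
Completion: J1=12  J2=23  J3=37  J4=53  J5=5
Turnaround(J2) = completion − arrival = 23 − 0 = 23

23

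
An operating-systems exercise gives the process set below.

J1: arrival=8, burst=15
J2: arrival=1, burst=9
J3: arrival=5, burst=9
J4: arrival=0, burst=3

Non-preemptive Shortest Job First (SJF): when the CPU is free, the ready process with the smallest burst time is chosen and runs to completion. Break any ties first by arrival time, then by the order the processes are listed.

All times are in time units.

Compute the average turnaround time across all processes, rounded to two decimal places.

Timeline: | J4 0-3 | J2 3-12 | J3 12-21 | J1 21-36 |
Completion: J1=36  J2=12  J3=21  J4=3
Turnaround times: J1=28, J2=11, J3=16, J4=3
Average turnaround = (28+11+16+3) / 4 = 58/4 = 14.50

14.50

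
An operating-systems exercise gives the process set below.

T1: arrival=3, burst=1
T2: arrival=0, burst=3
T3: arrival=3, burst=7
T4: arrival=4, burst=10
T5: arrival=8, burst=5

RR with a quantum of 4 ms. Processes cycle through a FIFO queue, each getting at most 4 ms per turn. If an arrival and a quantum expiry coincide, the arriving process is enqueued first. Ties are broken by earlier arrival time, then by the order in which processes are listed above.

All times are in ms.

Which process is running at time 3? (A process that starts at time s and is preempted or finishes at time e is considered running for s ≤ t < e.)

T1

Schedule: | T2 0-3 | T1 3-4 | T3 4-8 | T4 8-12 | T5 12-16 | T3 16-19 | T4 19-23 | T5 23-24 | T4 24-26 |
Completion: T1=4  T2=3  T3=19  T4=26  T5=24
Turnaround (C−A): T1=1  T2=3  T3=16  T4=22  T5=16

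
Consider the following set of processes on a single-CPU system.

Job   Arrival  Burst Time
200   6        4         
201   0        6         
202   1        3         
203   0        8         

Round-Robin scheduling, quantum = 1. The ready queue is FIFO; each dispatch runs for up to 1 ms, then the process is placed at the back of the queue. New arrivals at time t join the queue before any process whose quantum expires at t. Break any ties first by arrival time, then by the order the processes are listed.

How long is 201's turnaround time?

17

Timeline: | 201 0-1 | 203 1-2 | 202 2-3 | 201 3-4 | 203 4-5 | 202 5-6 | 201 6-7 | 203 7-8 | 200 8-9 | 202 9-10 | 201 10-11 | 203 11-12 | 200 12-13 | 201 13-14 | 203 14-15 | 200 15-16 | 201 16-17 | 203 17-18 | 200 18-19 | 203 19-21 |
Completion: 200=19  201=17  202=10  203=21
Turnaround(201) = completion − arrival = 17 − 0 = 17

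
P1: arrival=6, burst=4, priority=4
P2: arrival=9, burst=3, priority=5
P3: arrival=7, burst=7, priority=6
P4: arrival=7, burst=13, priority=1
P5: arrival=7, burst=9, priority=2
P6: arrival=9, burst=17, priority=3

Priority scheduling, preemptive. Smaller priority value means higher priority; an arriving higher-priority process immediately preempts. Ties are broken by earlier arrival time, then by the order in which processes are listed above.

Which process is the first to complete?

Gantt: | idle 0-6 | P1 6-7 | P4 7-20 | P5 20-29 | P6 29-46 | P1 46-49 | P2 49-52 | P3 52-59 |
Completion: P1=49  P2=52  P3=59  P4=20  P5=29  P6=46
Turnaround (C−A): P1=43  P2=43  P3=52  P4=13  P5=22  P6=37
Finish order: P4 → P5 → P6 → P1 → P2 → P3

P4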